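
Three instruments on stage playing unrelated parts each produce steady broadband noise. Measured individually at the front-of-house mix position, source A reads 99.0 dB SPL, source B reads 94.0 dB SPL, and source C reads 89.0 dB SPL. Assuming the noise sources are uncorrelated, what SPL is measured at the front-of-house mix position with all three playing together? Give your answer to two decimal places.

100.51 dB SPL

Add the sources as powers (linear), then convert back to dB:
L_total = 10·log₁₀(10^(99.0/10) + 10^(94.0/10) + 10^(89.0/10)) = 10·log₁₀(11249000000) = 100.51 dB SPL.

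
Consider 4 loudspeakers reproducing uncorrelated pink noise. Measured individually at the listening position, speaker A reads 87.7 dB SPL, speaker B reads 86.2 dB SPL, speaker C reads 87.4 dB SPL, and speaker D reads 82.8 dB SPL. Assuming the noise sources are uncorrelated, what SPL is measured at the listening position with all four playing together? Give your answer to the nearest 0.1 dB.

Incoherent sources sum as intensities:
L_total = 10·log₁₀(10^(87.7/10) + 10^(86.2/10) + 10^(87.4/10) + 10^(82.8/10)) = 10·log₁₀(1746000000) = 92.4 dB SPL.

92.4 dB SPL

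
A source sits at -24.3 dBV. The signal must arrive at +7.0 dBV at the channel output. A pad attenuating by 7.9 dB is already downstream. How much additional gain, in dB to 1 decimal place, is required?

The required make-up gain is the shortfall in the dB sum.
G = +7.0 − (-24.3) + 7.9 = 39.2 dB.

39.2 dB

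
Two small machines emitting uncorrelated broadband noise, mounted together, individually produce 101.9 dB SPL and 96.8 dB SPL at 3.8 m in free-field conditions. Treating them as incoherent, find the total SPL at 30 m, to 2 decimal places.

Combined at 3.8 m: 10·log₁₀(10^(101.9/10)+10^(96.8/10)) = 103.069 dB SPL.
Then apply −20·log₁₀(30/3.8) = -17.947 dB → 85.12 dB SPL.

85.12 dB SPL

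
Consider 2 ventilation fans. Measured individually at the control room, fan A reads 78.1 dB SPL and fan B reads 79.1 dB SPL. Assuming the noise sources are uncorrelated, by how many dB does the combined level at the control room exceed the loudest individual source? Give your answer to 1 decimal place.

2.5 dB

Add the sources as powers (linear), then convert back to dB:
L_total = 10·log₁₀(10^(78.1/10) + 10^(79.1/10)) = 81.64 dB SPL.
Excess over the loudest (79.1 dB): 81.64 − 79.1 = 2.5 dB.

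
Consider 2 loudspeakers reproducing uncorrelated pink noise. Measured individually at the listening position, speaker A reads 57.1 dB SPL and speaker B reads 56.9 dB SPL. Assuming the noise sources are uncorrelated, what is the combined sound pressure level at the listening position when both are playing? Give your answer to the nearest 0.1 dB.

Incoherent sources sum as intensities:
L_total = 10·log₁₀(10^(57.1/10) + 10^(56.9/10)) = 10·log₁₀(1003000) = 60.0 dB SPL.

60.0 dB SPL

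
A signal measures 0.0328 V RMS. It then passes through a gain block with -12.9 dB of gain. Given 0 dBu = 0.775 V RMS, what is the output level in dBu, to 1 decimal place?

-40.4 dBu

Input level: 20·log₁₀(0.0328/0.775) = -27.47 dBu.
Output: -27.47 − 12.9 = -40.4 dBu.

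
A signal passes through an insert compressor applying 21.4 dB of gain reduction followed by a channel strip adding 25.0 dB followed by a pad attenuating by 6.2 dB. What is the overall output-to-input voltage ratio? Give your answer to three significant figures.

0.741

Net gain = (−21.4) + 25.0 + (−6.2) = -2.6 dB.
Voltage ratio = 10^(-2.6/20) = 0.741.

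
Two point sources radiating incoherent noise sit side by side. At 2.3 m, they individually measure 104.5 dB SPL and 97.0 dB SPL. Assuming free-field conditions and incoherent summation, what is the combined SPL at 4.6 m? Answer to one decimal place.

Combined at 2.3 m: 10·log₁₀(10^(104.5/10)+10^(97.0/10)) = 105.21 dB SPL.
Then apply −20·log₁₀(4.6/2.3) = -6.02 dB → 99.2 dB SPL.

99.2 dB SPL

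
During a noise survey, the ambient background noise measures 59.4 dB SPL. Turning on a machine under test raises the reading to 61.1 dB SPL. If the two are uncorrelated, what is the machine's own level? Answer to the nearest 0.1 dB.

56.2 dB SPL

Remove the background by subtracting linear intensities:
L_src = 10·log₁₀(10^(61.1/10) − 10^(59.4/10)) = 10·log₁₀(417300) = 56.2 dB SPL.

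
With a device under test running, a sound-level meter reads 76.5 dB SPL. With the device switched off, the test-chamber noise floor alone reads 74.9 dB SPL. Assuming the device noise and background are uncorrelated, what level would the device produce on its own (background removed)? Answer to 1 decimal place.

Background correction is a power subtraction:
L_src = 10·log₁₀(10^(76.5/10) − 10^(74.9/10)) = 10·log₁₀(13770000) = 71.4 dB SPL.

71.4 dB SPL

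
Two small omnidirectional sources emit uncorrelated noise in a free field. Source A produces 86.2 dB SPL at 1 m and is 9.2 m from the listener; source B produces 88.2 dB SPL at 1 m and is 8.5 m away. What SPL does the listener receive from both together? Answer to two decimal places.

71.48 dB SPL

At the listener: L_A = 86.2 − 20·log₁₀(9.2) = 66.924 dB; L_B = 88.2 − 20·log₁₀(8.5) = 69.612 dB.
Combined: 10·log₁₀(10^(66.924/10)+10^(69.612/10)) = 71.48 dB SPL.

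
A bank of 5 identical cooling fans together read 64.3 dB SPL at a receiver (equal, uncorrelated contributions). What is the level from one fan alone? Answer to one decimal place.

57.3 dB SPL

5 equal incoherent sources add 10·log₁₀(5) = 6.99 dB over one source.
L_one = 64.3 − 6.99 = 57.3 dB SPL.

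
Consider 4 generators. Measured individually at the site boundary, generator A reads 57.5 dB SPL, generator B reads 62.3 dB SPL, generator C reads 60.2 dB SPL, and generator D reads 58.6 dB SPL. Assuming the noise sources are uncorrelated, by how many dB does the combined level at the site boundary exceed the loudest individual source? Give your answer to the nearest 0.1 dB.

Add the sources as powers (linear), then convert back to dB:
L_total = 10·log₁₀(10^(57.5/10) + 10^(62.3/10) + 10^(60.2/10) + 10^(58.6/10)) = 66.06 dB SPL.
Excess over the loudest (62.3 dB): 66.06 − 62.3 = 3.8 dB.

3.8 dB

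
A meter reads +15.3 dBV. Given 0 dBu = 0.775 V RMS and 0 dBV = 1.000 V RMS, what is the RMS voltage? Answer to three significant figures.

5.82 V

V = 1.000 V × 10^(+15.3/20).
= 1.000 × 5.821 = 5.82 V.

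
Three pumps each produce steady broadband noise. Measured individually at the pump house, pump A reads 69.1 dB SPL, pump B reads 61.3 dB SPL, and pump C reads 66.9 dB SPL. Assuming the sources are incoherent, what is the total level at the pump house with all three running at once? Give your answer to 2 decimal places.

71.58 dB SPL

Add the sources as powers (linear), then convert back to dB:
L_total = 10·log₁₀(10^(69.1/10) + 10^(61.3/10) + 10^(66.9/10)) = 10·log₁₀(14380000) = 71.58 dB SPL.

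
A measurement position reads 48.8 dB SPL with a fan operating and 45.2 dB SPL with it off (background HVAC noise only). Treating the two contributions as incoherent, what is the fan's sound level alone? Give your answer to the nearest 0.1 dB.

Background correction is a power subtraction:
L_src = 10·log₁₀(10^(48.8/10) − 10^(45.2/10)) = 10·log₁₀(42740) = 46.3 dB SPL.

46.3 dB SPL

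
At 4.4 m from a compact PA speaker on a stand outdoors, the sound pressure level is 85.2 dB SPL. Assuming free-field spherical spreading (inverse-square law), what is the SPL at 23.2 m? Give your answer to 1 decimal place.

70.8 dB SPL

Free-field point source: level drops by 20·log₁₀ of the distance ratio.
ΔL = −20·log₁₀(23.2/4.4) = -14.44 dB, so L₂ = 85.2 + (-14.44) = 70.8 dB SPL.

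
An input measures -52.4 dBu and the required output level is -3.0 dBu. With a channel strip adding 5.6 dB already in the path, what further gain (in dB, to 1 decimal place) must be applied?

43.8 dB

The required make-up gain is the shortfall in the dB sum.
G = -3.0 − (-52.4) − 5.6 = 43.8 dB.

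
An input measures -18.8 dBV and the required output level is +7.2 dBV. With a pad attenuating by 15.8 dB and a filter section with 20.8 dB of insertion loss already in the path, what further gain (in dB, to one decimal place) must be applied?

The required make-up gain is the shortfall in the dB sum.
G = +7.2 − (-18.8) + 15.8 + 20.8 = 62.6 dB.

62.6 dB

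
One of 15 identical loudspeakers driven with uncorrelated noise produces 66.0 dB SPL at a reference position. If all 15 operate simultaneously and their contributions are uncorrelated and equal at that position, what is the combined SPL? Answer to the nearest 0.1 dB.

77.8 dB SPL

15 equal incoherent sources raise the level by 10·log₁₀(15) = 11.76 dB.
L_total = 66.0 + 11.76 = 77.8 dB SPL.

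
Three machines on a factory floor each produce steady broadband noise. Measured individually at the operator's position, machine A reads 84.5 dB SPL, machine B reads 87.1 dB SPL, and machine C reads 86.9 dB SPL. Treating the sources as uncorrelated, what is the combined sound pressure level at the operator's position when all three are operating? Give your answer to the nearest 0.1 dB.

91.1 dB SPL

Incoherent sources sum as intensities:
L_total = 10·log₁₀(10^(84.5/10) + 10^(87.1/10) + 10^(86.9/10)) = 10·log₁₀(1284000000) = 91.1 dB SPL.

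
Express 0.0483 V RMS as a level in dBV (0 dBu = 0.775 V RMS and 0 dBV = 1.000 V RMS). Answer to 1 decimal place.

dBV = 20·log₁₀(V / 1.000 V).
20·log₁₀(0.0483/1.000) = -26.3 dBV.

-26.3 dBV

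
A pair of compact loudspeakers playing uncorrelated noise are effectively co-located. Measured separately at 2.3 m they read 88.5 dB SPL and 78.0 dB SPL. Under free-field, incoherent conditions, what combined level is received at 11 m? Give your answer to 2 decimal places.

75.28 dB SPL

Combined at 2.3 m: 10·log₁₀(10^(88.5/10)+10^(78.0/10)) = 88.871 dB SPL.
Then apply −20·log₁₀(11/2.3) = -13.593 dB → 75.28 dB SPL.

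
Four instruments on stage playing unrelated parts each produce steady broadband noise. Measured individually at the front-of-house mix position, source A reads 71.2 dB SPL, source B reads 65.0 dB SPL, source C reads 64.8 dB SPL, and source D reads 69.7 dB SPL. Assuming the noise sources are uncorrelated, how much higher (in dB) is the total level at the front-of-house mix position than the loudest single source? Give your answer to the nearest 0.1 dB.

Add the sources as powers (linear), then convert back to dB:
L_total = 10·log₁₀(10^(71.2/10) + 10^(65.0/10) + 10^(64.8/10) + 10^(69.7/10)) = 74.58 dB SPL.
Excess over the loudest (71.2 dB): 74.58 − 71.2 = 3.4 dB.

3.4 dB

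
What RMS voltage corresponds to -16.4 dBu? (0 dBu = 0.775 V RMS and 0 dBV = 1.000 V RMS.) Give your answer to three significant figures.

V = 0.775 V × 10^(-16.4/20).
= 0.775 × 0.1514 = 0.117 V.

0.117 V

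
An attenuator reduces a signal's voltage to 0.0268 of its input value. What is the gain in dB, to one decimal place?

For a voltage ratio, dB = 20·log₁₀(V₂/V₁).
20·log₁₀(0.0268) = -31.4 dB.

-31.4 dB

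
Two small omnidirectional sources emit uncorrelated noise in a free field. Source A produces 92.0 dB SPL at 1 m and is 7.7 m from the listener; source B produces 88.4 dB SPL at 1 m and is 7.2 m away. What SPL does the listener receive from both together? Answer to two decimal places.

76.03 dB SPL

At the listener: L_A = 92.0 − 20·log₁₀(7.7) = 74.270 dB; L_B = 88.4 − 20·log₁₀(7.2) = 71.253 dB.
Combined: 10·log₁₀(10^(74.270/10)+10^(71.253/10)) = 76.03 dB SPL.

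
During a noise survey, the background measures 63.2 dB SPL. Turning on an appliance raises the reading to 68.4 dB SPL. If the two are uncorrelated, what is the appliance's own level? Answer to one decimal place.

Background correction is a power subtraction:
L_src = 10·log₁₀(10^(68.4/10) − 10^(63.2/10)) = 10·log₁₀(4829000) = 66.8 dB SPL.

66.8 dB SPL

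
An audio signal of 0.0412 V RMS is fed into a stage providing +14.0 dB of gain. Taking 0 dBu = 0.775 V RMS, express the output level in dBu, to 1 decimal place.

-11.5 dBu

Input level: 20·log₁₀(0.0412/0.775) = -25.49 dBu.
Output: -25.49 + 14.0 = -11.5 dBu.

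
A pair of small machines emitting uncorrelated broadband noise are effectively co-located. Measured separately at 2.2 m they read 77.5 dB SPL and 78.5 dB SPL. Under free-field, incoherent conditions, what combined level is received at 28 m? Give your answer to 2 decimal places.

Combined at 2.2 m: 10·log₁₀(10^(77.5/10)+10^(78.5/10)) = 81.039 dB SPL.
Then apply −20·log₁₀(28/2.2) = -22.095 dB → 58.94 dB SPL.

58.94 dB SPL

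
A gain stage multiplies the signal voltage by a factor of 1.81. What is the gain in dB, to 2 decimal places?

5.15 dB

Voltage is an amplitude quantity, so gain = 20·log₁₀(V_out/V_in).
20·log₁₀(1.81) = 5.15 dB.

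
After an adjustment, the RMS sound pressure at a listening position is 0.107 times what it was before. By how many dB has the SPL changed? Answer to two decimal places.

-19.41 dB

Sound pressure is an amplitude quantity: ΔL = 20·log₁₀(p₂/p₁).
20·log₁₀(0.107) = -19.41 dB.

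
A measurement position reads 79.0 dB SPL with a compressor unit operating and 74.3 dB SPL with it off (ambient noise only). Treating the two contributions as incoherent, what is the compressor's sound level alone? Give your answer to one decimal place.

77.2 dB SPL

Background correction is a power subtraction:
L_src = 10·log₁₀(10^(79.0/10) − 10^(74.3/10)) = 10·log₁₀(52520000) = 77.2 dB SPL.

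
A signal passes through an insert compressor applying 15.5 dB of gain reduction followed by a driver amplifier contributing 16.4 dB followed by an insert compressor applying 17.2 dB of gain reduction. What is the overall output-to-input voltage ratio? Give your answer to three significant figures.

Net gain = (−15.5) + 16.4 + (−17.2) = -16.3 dB.
Voltage ratio = 10^(-16.3/20) = 0.153.

0.153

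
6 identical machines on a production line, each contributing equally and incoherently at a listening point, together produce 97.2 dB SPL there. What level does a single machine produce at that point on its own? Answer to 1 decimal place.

89.4 dB SPL

6 equal incoherent sources add 10·log₁₀(6) = 7.78 dB over one source.
L_one = 97.2 − 7.78 = 89.4 dB SPL.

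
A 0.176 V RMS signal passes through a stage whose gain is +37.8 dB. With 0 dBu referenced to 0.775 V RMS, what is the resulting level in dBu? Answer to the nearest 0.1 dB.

+24.9 dBu

Input level: 20·log₁₀(0.176/0.775) = -12.88 dBu.
Output: -12.88 + 37.8 = +24.9 dBu.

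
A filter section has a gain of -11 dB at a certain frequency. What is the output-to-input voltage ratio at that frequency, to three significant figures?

Voltage ratio = 10^(dB/20).
10^(-11/20) = 10^(-0.5500) = 0.282.

0.282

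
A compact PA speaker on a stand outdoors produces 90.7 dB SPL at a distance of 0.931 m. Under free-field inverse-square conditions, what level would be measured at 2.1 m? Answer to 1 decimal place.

Free-field point source: level drops by 20·log₁₀ of the distance ratio.
ΔL = −20·log₁₀(2.1/0.931) = -7.07 dB, so L₂ = 90.7 + (-7.07) = 83.6 dB SPL.

83.6 dB SPL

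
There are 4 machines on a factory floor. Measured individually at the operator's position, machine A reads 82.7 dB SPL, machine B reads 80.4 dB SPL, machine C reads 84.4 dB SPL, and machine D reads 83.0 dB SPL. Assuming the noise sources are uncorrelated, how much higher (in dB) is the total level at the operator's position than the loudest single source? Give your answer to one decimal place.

4.5 dB

Incoherent sources sum as intensities:
L_total = 10·log₁₀(10^(82.7/10) + 10^(80.4/10) + 10^(84.4/10) + 10^(83.0/10)) = 88.87 dB SPL.
Excess over the loudest (84.4 dB): 88.87 − 84.4 = 4.5 dB.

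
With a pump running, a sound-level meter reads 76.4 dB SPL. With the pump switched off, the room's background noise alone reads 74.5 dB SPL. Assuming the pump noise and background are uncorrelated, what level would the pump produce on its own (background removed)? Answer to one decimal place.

Background correction is a power subtraction:
L_src = 10·log₁₀(10^(76.4/10) − 10^(74.5/10)) = 10·log₁₀(15470000) = 71.9 dB SPL.

71.9 dB SPL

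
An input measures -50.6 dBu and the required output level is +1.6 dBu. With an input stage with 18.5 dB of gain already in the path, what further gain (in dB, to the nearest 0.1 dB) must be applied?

33.7 dB

The required make-up gain is the shortfall in the dB sum.
G = +1.6 − (-50.6) − 18.5 = 33.7 dB.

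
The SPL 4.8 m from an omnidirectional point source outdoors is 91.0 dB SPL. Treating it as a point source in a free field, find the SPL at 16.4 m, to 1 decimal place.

Free-field point source: level drops by 20·log₁₀ of the distance ratio.
ΔL = −20·log₁₀(16.4/4.8) = -10.67 dB, so L₂ = 91.0 + (-10.67) = 80.3 dB SPL.

80.3 dB SPL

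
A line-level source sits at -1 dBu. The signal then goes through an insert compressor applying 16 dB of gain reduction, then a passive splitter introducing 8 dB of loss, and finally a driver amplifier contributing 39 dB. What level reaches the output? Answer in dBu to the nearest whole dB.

Cascaded gains and losses add directly in dB.
-1 − 16 − 8 + 39 = +14 dBu.

+14 dBu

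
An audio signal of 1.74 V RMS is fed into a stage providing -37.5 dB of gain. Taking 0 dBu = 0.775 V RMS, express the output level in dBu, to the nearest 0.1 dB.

Input level: 20·log₁₀(1.74/0.775) = 7.02 dBu.
Output: 7.02 − 37.5 = -30.5 dBu.

-30.5 dBu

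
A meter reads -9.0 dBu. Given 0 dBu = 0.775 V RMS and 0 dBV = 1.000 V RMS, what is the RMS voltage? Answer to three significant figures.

0.275 V

V = 0.775 V × 10^(-9.0/20).
= 0.775 × 0.3548 = 0.275 V.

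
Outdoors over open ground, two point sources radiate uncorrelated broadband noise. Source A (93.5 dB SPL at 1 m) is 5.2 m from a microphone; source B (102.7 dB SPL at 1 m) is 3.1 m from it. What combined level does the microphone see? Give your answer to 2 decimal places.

At the listener: L_A = 93.5 − 20·log₁₀(5.2) = 79.180 dB; L_B = 102.7 − 20·log₁₀(3.1) = 92.873 dB.
Combined: 10·log₁₀(10^(79.180/10)+10^(92.873/10)) = 93.05 dB SPL.

93.05 dB SPL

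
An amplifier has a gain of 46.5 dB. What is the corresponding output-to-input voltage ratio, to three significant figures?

Voltage ratio = 10^(dB/20).
10^(46.5/20) = 10^(2.325) = 211.

211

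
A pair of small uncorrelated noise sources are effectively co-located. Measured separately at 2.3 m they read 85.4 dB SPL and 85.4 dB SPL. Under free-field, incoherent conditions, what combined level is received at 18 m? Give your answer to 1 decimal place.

Combined at 2.3 m: 10·log₁₀(10^(85.4/10)+10^(85.4/10)) = 88.41 dB SPL.
Then apply −20·log₁₀(18/2.3) = -17.87 dB → 70.5 dB SPL.

70.5 dB SPL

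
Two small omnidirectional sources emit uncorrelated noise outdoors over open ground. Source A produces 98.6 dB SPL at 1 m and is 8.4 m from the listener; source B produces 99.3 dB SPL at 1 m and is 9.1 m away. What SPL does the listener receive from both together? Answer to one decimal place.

83.1 dB SPL

At the listener: L_A = 98.6 − 20·log₁₀(8.4) = 80.11 dB; L_B = 99.3 − 20·log₁₀(9.1) = 80.12 dB.
Combined: 10·log₁₀(10^(80.11/10)+10^(80.12/10)) = 83.1 dB SPL.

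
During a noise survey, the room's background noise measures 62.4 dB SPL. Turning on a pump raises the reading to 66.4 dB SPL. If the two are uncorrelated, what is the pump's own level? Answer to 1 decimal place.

Subtract intensities: L_src = 10·log₁₀(10^(L_total/10) − 10^(L_bg/10)).
L_src = 10·log₁₀(10^(66.4/10) − 10^(62.4/10)) = 10·log₁₀(2627000) = 64.2 dB SPL.

64.2 dB SPL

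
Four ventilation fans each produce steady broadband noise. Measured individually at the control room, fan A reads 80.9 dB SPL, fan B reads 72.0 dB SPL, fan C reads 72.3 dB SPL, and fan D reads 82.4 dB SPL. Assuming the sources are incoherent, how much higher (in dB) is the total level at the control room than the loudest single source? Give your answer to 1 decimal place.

2.8 dB

Add the sources as powers (linear), then convert back to dB:
L_total = 10·log₁₀(10^(80.9/10) + 10^(72.0/10) + 10^(72.3/10) + 10^(82.4/10)) = 85.18 dB SPL.
Excess over the loudest (82.4 dB): 85.18 − 82.4 = 2.8 dB.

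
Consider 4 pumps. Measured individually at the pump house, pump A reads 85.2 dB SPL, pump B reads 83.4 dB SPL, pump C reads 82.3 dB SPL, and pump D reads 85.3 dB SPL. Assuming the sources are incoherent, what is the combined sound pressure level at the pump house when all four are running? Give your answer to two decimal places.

Uncorrelated sources add in intensity (power), not in dB.
L_total = 10·log₁₀(10^(85.2/10) + 10^(83.4/10) + 10^(82.3/10) + 10^(85.3/10)) = 10·log₁₀(1059000000) = 90.25 dB SPL.

90.25 dB SPL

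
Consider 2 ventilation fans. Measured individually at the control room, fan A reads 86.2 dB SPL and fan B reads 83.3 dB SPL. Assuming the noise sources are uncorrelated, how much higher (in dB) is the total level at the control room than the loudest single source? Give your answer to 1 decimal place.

1.8 dB

Add the sources as powers (linear), then convert back to dB:
L_total = 10·log₁₀(10^(86.2/10) + 10^(83.3/10)) = 88.00 dB SPL.
Excess over the loudest (86.2 dB): 88.00 − 86.2 = 1.8 dB.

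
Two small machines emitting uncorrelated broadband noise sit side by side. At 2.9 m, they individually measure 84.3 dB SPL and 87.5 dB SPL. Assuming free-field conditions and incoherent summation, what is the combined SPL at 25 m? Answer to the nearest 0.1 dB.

Combined at 2.9 m: 10·log₁₀(10^(84.3/10)+10^(87.5/10)) = 89.20 dB SPL.
Then apply −20·log₁₀(25/2.9) = -18.71 dB → 70.5 dB SPL.

70.5 dB SPL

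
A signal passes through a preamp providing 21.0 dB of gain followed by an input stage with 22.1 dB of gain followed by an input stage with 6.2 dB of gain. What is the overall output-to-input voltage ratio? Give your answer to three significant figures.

Net gain = 21.0 + 22.1 + 6.2 = 49.3 dB.
Voltage ratio = 10^(49.3/20) = 292.

292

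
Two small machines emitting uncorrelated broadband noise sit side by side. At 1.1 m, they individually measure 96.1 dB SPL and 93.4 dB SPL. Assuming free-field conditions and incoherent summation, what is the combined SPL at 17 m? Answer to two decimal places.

74.19 dB SPL

Combined at 1.1 m: 10·log₁₀(10^(96.1/10)+10^(93.4/10)) = 97.967 dB SPL.
Then apply −20·log₁₀(17/1.1) = -23.781 dB → 74.19 dB SPL.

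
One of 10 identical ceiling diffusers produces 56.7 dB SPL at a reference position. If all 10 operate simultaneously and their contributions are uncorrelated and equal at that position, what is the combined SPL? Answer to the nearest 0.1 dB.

66.7 dB SPL

10 equal incoherent sources raise the level by 10·log₁₀(10) = 10.00 dB.
L_total = 56.7 + 10.00 = 66.7 dB SPL.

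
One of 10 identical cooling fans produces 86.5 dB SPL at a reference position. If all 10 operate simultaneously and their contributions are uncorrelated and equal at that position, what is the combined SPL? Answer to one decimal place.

10 equal incoherent sources raise the level by 10·log₁₀(10) = 10.00 dB.
L_total = 86.5 + 10.00 = 96.5 dB SPL.

96.5 dB SPL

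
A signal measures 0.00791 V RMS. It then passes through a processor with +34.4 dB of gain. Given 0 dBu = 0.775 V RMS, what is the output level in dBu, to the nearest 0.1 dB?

Input level: 20·log₁₀(0.00791/0.775) = -39.82 dBu.
Output: -39.82 + 34.4 = -5.4 dBu.

-5.4 dBu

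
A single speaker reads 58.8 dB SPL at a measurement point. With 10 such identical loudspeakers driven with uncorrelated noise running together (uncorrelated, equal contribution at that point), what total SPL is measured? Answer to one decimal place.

68.8 dB SPL

10 equal incoherent sources raise the level by 10·log₁₀(10) = 10.00 dB.
L_total = 58.8 + 10.00 = 68.8 dB SPL.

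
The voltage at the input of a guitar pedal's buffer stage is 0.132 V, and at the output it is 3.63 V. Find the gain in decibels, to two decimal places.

28.79 dB

Voltage ratio → dB uses the 20·log₁₀ form:
20·log₁₀(3.63/0.132) = 20·log₁₀(27.50) = 28.79 dB.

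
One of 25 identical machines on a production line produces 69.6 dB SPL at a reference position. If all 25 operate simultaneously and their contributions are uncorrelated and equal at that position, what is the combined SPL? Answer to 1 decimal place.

83.6 dB SPL

25 equal incoherent sources raise the level by 10·log₁₀(25) = 13.98 dB.
L_total = 69.6 + 13.98 = 83.6 dB SPL.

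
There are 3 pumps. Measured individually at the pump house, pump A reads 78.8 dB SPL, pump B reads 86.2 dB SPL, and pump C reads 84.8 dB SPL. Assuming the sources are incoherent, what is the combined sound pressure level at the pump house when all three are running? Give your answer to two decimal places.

89.00 dB SPL

Add the sources as powers (linear), then convert back to dB:
L_total = 10·log₁₀(10^(78.8/10) + 10^(86.2/10) + 10^(84.8/10)) = 10·log₁₀(794700000) = 89.00 dB SPL.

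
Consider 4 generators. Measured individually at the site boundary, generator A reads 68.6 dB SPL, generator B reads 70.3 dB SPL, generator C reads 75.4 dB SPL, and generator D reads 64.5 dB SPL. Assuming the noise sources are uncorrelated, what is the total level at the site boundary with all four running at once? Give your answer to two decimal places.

77.44 dB SPL

Add the sources as powers (linear), then convert back to dB:
L_total = 10·log₁₀(10^(68.6/10) + 10^(70.3/10) + 10^(75.4/10) + 10^(64.5/10)) = 10·log₁₀(55450000) = 77.44 dB SPL.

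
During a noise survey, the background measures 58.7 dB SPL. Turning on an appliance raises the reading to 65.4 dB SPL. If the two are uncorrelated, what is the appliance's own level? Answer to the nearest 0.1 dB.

64.4 dB SPL

Background correction is a power subtraction:
L_src = 10·log₁₀(10^(65.4/10) − 10^(58.7/10)) = 10·log₁₀(2726000) = 64.4 dB SPL.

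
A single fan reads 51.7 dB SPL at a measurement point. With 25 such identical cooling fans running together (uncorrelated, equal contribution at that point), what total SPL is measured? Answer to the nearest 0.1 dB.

25 equal incoherent sources raise the level by 10·log₁₀(25) = 13.98 dB.
L_total = 51.7 + 13.98 = 65.7 dB SPL.

65.7 dB SPL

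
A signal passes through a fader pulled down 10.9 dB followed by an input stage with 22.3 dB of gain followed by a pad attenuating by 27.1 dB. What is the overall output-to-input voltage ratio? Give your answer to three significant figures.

0.164

Net gain = (−10.9) + 22.3 + (−27.1) = -15.7 dB.
Voltage ratio = 10^(-15.7/20) = 0.164.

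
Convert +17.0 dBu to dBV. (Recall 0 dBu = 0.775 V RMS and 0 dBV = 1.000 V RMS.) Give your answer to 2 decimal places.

The offset between the scales is 20·log₁₀(0.775/1.000) = −2.214 dB.
So dBV = +17.0 − 2.214 = +14.79 dBV.

+14.79 dBV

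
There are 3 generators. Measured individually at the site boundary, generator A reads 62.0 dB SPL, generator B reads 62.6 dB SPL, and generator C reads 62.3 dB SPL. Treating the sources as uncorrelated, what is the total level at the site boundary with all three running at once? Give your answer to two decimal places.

67.08 dB SPL

Uncorrelated sources add in intensity (power), not in dB.
L_total = 10·log₁₀(10^(62.0/10) + 10^(62.6/10) + 10^(62.3/10)) = 10·log₁₀(5103000) = 67.08 dB SPL.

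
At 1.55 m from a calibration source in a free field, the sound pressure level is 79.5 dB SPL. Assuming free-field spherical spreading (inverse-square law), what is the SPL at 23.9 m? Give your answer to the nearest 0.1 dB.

55.7 dB SPL

Inverse-square spreading gives ΔL = −20·log₁₀(d₂/d₁).
ΔL = −20·log₁₀(23.9/1.55) = -23.76 dB, so L₂ = 79.5 + (-23.76) = 55.7 dB SPL.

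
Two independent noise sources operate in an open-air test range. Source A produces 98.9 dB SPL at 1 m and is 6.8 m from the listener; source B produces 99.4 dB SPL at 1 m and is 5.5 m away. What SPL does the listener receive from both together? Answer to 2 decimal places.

At the listener: L_A = 98.9 − 20·log₁₀(6.8) = 82.250 dB; L_B = 99.4 − 20·log₁₀(5.5) = 84.593 dB.
Combined: 10·log₁₀(10^(82.250/10)+10^(84.593/10)) = 86.59 dB SPL.

86.59 dB SPL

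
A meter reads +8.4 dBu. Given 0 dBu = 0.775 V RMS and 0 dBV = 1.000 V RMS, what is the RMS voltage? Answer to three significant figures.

2.04 V

V = 0.775 V × 10^(+8.4/20).
= 0.775 × 2.630 = 2.04 V.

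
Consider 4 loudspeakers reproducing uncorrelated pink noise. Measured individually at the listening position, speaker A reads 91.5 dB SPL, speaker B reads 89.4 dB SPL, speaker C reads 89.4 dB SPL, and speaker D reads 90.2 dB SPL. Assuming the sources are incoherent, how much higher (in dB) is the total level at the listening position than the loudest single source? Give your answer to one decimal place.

Uncorrelated sources add in intensity (power), not in dB.
L_total = 10·log₁₀(10^(91.5/10) + 10^(89.4/10) + 10^(89.4/10) + 10^(90.2/10)) = 96.23 dB SPL.
Excess over the loudest (91.5 dB): 96.23 − 91.5 = 4.7 dB.

4.7 dB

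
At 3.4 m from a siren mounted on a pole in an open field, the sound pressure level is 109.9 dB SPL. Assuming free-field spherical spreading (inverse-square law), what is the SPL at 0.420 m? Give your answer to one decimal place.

Free-field point source: level drops by 20·log₁₀ of the distance ratio.
ΔL = −20·log₁₀(0.420/3.4) = 18.16 dB, so L₂ = 109.9 + (18.16) = 128.1 dB SPL.

128.1 dB SPL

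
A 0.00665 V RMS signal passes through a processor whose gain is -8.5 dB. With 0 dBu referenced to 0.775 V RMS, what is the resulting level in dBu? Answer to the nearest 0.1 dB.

-49.8 dBu

Input level: 20·log₁₀(0.00665/0.775) = -41.33 dBu.
Output: -41.33 − 8.5 = -49.8 dBu.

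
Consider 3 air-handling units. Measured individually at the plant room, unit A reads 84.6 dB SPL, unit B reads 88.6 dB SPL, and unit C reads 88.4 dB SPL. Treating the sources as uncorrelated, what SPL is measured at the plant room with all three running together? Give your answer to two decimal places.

92.32 dB SPL

Add the sources as powers (linear), then convert back to dB:
L_total = 10·log₁₀(10^(84.6/10) + 10^(88.6/10) + 10^(88.4/10)) = 10·log₁₀(1705000000) = 92.32 dB SPL.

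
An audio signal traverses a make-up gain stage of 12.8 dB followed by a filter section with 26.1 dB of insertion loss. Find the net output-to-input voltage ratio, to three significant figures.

Net gain = 12.8 + (−26.1) = -13.3 dB.
Voltage ratio = 10^(-13.3/20) = 0.216.

0.216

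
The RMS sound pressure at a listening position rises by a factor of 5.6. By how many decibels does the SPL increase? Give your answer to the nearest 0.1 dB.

15.0 dB

SPL change from a pressure ratio uses the 20·log₁₀ form:
20·log₁₀(5.6) = 15.0 dB.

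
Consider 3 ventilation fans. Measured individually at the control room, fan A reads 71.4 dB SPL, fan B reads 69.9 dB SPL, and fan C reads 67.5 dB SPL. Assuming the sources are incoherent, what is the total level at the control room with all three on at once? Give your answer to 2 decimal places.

Add the sources as powers (linear), then convert back to dB:
L_total = 10·log₁₀(10^(71.4/10) + 10^(69.9/10) + 10^(67.5/10)) = 10·log₁₀(29200000) = 74.65 dB SPL.

74.65 dB SPL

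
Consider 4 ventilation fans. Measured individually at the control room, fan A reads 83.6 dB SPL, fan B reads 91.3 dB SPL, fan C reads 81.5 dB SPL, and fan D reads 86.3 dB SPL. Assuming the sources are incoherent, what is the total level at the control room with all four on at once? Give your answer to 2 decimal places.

Uncorrelated sources add in intensity (power), not in dB.
L_total = 10·log₁₀(10^(83.6/10) + 10^(91.3/10) + 10^(81.5/10) + 10^(86.3/10)) = 10·log₁₀(2146000000) = 93.32 dB SPL.

93.32 dB SPL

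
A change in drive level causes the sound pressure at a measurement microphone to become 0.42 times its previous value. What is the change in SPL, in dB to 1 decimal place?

SPL change from a pressure ratio uses the 20·log₁₀ form:
20·log₁₀(0.42) = -7.5 dB.

-7.5 dB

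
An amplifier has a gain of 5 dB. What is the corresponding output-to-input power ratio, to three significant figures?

3.16

Power ratio = 10^(dB/10).
10^(5/10) = 10^(0.5000) = 3.16.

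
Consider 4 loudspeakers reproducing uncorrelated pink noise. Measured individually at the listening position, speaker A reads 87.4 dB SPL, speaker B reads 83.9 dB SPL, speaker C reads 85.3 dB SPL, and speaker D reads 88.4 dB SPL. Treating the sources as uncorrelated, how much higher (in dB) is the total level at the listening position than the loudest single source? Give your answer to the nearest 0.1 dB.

Add the sources as powers (linear), then convert back to dB:
L_total = 10·log₁₀(10^(87.4/10) + 10^(83.9/10) + 10^(85.3/10) + 10^(88.4/10)) = 92.61 dB SPL.
Excess over the loudest (88.4 dB): 92.61 − 88.4 = 4.2 dB.

4.2 dB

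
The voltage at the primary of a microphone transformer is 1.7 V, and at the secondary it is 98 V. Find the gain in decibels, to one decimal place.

Voltage is an amplitude quantity, so gain = 20·log₁₀(V_out/V_in).
20·log₁₀(98/1.7) = 20·log₁₀(57.65) = 35.2 dB.

35.2 dB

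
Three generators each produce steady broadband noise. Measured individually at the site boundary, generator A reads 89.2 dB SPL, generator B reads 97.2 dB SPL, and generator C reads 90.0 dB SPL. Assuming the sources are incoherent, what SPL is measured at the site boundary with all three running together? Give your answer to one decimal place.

98.5 dB SPL

Uncorrelated sources add in intensity (power), not in dB.
L_total = 10·log₁₀(10^(89.2/10) + 10^(97.2/10) + 10^(90.0/10)) = 10·log₁₀(7080000000) = 98.5 dB SPL.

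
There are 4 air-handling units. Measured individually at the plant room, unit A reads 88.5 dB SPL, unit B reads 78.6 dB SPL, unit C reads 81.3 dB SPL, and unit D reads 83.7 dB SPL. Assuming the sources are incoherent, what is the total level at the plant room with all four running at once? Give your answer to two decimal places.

Incoherent sources sum as intensities:
L_total = 10·log₁₀(10^(88.5/10) + 10^(78.6/10) + 10^(81.3/10) + 10^(83.7/10)) = 10·log₁₀(1150000000) = 90.61 dB SPL.

90.61 dB SPL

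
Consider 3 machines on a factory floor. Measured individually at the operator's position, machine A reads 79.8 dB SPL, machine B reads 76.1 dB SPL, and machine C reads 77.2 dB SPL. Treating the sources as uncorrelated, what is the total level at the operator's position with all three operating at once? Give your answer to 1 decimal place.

82.8 dB SPL

Add the sources as powers (linear), then convert back to dB:
L_total = 10·log₁₀(10^(79.8/10) + 10^(76.1/10) + 10^(77.2/10)) = 10·log₁₀(188700000) = 82.8 dB SPL.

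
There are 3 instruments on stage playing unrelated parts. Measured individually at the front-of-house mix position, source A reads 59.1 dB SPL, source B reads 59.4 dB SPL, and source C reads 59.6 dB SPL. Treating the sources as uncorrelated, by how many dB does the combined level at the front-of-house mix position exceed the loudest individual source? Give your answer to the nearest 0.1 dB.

4.5 dB

Add the sources as powers (linear), then convert back to dB:
L_total = 10·log₁₀(10^(59.1/10) + 10^(59.4/10) + 10^(59.6/10)) = 64.14 dB SPL.
Excess over the loudest (59.6 dB): 64.14 − 59.6 = 4.5 dB.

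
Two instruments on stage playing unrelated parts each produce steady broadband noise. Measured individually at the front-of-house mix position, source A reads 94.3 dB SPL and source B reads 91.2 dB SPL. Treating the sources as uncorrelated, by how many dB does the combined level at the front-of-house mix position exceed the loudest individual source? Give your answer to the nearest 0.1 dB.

Add the sources as powers (linear), then convert back to dB:
L_total = 10·log₁₀(10^(94.3/10) + 10^(91.2/10)) = 96.03 dB SPL.
Excess over the loudest (94.3 dB): 96.03 − 94.3 = 1.7 dB.

1.7 dB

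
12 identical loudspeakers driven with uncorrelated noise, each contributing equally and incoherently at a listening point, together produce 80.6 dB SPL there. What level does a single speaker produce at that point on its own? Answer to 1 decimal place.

12 equal incoherent sources add 10·log₁₀(12) = 10.79 dB over one source.
L_one = 80.6 − 10.79 = 69.8 dB SPL.

69.8 dB SPL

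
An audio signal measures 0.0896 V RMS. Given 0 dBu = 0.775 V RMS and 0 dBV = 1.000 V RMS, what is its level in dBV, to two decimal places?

dBV = 20·log₁₀(V / 1.000 V).
20·log₁₀(0.0896/1.000) = -20.95 dBV.

-20.95 dBV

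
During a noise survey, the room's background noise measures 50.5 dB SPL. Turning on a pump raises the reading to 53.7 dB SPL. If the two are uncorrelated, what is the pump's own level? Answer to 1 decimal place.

50.9 dB SPL

Background correction is a power subtraction:
L_src = 10·log₁₀(10^(53.7/10) − 10^(50.5/10)) = 10·log₁₀(122200) = 50.9 dB SPL.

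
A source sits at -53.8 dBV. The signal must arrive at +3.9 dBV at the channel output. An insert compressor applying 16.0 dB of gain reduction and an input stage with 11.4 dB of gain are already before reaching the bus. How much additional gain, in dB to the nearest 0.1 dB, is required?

62.3 dB

The required make-up gain is the shortfall in the dB sum.
G = +3.9 − (-53.8) + 16.0 − 11.4 = 62.3 dB.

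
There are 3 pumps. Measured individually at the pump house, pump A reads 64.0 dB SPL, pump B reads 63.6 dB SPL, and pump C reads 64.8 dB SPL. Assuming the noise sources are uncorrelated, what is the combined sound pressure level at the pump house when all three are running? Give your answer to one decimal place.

68.9 dB SPL

Uncorrelated sources add in intensity (power), not in dB.
L_total = 10·log₁₀(10^(64.0/10) + 10^(63.6/10) + 10^(64.8/10)) = 10·log₁₀(7823000) = 68.9 dB SPL.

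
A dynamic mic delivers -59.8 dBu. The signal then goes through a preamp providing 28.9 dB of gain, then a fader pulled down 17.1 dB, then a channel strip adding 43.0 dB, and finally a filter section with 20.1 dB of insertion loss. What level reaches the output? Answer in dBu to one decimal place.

-25.1 dBu

Cascaded gains and losses add directly in dB.
-59.8 + 28.9 − 17.1 + 43.0 − 20.1 = -25.1 dBu.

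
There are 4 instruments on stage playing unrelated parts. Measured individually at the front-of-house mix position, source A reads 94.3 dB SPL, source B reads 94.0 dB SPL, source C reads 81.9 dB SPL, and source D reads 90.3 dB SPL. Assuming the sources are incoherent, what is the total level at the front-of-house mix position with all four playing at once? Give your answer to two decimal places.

Add the sources as powers (linear), then convert back to dB:
L_total = 10·log₁₀(10^(94.3/10) + 10^(94.0/10) + 10^(81.9/10) + 10^(90.3/10)) = 10·log₁₀(6430000000) = 98.08 dB SPL.

98.08 dB SPL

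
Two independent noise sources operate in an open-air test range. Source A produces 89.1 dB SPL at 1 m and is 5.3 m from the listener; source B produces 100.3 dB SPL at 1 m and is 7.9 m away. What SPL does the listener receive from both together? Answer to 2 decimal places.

83.02 dB SPL

At the listener: L_A = 89.1 − 20·log₁₀(5.3) = 74.614 dB; L_B = 100.3 − 20·log₁₀(7.9) = 82.347 dB.
Combined: 10·log₁₀(10^(74.614/10)+10^(82.347/10)) = 83.02 dB SPL.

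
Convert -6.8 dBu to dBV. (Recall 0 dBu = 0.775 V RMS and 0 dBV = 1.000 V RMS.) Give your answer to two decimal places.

The offset between the scales is 20·log₁₀(0.775/1.000) = −2.214 dB.
So dBV = -6.8 − 2.214 = -9.01 dBV.

-9.01 dBV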